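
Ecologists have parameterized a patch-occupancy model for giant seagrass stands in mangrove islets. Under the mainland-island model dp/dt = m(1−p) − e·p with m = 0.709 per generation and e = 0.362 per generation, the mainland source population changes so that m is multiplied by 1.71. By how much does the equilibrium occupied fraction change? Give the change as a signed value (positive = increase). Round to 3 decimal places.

0.108

Before: p* = 0.709/(0.709+0.362) = 0.6620.
After: m = 1.21239, e = 0.362; p* = 1.21239/1.5744 = 0.7701.
Δp* = 0.7701 − 0.6620 = +0.1081.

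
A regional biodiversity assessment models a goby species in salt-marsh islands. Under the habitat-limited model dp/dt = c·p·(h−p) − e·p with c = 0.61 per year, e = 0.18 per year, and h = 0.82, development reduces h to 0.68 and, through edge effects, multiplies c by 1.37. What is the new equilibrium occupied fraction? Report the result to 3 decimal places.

Before: p* = h − e/c = 0.82 − 0.18/0.61 = 0.82 − 0.2951 = 0.5249.
After: c = 0.8357, e = 0.18, h = 0.68; p* = 0.68 − 0.18/0.8357 = 0.4646.

0.465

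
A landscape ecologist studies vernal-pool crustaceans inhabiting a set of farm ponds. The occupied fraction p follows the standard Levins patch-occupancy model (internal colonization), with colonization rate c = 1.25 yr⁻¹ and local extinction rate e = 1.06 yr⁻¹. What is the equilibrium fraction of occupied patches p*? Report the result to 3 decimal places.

Setting dp/dt = 0 and dividing through by p* gives c·(1−p*) = e.
So p* = 1 − e/c = 1 − 1.06/1.25 = 1 − 0.8480 = 0.1520.

0.152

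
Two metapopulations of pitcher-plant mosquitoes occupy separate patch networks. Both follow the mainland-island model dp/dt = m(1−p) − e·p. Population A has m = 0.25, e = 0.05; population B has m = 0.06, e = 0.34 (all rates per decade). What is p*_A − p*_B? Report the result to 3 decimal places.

A: p*_A = m/(m+e) = 0.25/0.3000 = 0.8333.
B: p*_B = 0.06/0.4000 = 0.1500.
p*_A − p*_B = 0.8333 − 0.1500 = 0.6833.

0.683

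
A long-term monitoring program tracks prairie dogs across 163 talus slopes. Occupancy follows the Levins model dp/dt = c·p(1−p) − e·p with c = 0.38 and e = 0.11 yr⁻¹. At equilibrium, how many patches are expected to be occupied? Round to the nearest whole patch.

p* = 1 − e/c = 1 − 0.11/0.38 = 0.7105.
Expected occupied patches = N × p* = 163 × 0.7105 = 115.82 ≈ 116.

116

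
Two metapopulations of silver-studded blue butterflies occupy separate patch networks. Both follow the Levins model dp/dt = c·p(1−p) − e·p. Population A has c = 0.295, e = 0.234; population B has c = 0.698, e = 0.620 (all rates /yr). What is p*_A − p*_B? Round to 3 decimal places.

0.095

A: p*_A = 1 − 0.234/0.295 = 0.2068.
B: p*_B = 1 − 0.620/0.698 = 0.1117.
p*_A − p*_B = 0.2068 − 0.1117 = 0.0950.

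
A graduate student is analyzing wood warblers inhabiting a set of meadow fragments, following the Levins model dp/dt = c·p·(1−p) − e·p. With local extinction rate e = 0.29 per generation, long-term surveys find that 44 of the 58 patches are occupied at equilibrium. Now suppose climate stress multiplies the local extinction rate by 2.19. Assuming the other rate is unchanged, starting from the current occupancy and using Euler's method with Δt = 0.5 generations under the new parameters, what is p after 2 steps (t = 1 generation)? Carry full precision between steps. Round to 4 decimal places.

Observed p* = 44/58 = 0.75862.
Balance c(1−p*) = e gives c = e/(1 − 0.75862) = 0.29/0.24138 = 1.20143.
Starting from p₀ = 0.75862; update p ← p + (dp/dt)·Δt with the new parameters.
p: 0.75862 → 0.62772  (Δp = -0.13090)
p: 0.62772 → 0.56877  (Δp = -0.05895)

0.5688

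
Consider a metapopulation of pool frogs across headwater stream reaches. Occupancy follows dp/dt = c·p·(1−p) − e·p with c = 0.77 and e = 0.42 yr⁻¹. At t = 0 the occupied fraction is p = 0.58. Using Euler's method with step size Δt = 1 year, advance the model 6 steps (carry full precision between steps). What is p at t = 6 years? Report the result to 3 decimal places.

0.461

Update rule: p ← p + [c·p·(1−p) − e·p]·Δt with Δt = 1.
step 1: Δp = -0.05603, p = 0.52397
step 2: Δp = -0.02801, p = 0.49596
step 3: Δp = -0.01582, p = 0.48014
step 4: Δp = -0.00946, p = 0.47068
step 5: Δp = -0.00585, p = 0.46483
step 6: Δp = -0.00368, p = 0.46115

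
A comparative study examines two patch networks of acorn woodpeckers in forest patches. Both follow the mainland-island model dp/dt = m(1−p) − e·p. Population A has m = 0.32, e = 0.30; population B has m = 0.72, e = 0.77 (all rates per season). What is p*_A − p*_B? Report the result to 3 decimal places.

0.033

A: p*_A = m/(m+e) = 0.32/0.6200 = 0.5161.
B: p*_B = 0.72/1.4900 = 0.4832.
p*_A − p*_B = 0.5161 − 0.4832 = 0.0329.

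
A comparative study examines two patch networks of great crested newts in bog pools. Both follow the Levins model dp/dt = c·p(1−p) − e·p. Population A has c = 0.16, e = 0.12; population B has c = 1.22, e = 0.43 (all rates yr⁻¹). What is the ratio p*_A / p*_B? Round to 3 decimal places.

0.386

A: p*_A = 1 − 0.12/0.16 = 0.2500.
B: p*_B = 1 − 0.43/1.22 = 0.6475.
p*_A / p*_B = 0.2500/0.6475 = 0.3861.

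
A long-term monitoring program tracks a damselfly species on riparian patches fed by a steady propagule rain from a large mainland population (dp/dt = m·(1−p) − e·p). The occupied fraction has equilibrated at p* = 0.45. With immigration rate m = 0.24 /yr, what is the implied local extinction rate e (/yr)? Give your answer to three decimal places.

0.293

At equilibrium m(1−p*) = e·p*, so e = m(1−p*)/p*.
e = 0.24 × 0.5500 / 0.45 = 0.2933.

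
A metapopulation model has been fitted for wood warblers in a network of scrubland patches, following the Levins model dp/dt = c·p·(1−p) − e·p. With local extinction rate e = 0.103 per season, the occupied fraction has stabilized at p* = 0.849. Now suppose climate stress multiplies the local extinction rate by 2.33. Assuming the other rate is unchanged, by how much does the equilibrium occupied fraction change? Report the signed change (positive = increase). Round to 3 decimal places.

Balance c(1−p*) = e gives c = e/(1 − 0.84900) = 0.103/0.15100 = 0.68212.
New p* = 1 − e/c = 1 − 0.23999/0.68212 = 0.64817.
Δp* = 0.64817 − 0.84900 = -0.20083.

-0.201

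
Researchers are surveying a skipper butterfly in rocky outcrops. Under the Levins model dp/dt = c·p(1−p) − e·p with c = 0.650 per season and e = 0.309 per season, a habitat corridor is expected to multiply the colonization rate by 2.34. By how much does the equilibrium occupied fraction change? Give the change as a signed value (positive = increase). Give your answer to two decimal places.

Before: p* = 1 − 0.309/0.650 = 0.5246.
After the change, c = 1.521, e = 0.309, so p* = 1 − 0.309/1.521 = 0.7968.
Δp* = 0.7968 − 0.5246 = +0.2722.

0.27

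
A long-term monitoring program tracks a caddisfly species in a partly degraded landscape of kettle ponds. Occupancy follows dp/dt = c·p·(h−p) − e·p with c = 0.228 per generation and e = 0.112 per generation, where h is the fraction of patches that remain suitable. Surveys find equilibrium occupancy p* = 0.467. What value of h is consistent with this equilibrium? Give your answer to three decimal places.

At equilibrium c(h−p*) = e, so h = p* + e/c.
h = 0.467 + 0.112/0.228 = 0.467 + 0.4912 = 0.9582.

0.958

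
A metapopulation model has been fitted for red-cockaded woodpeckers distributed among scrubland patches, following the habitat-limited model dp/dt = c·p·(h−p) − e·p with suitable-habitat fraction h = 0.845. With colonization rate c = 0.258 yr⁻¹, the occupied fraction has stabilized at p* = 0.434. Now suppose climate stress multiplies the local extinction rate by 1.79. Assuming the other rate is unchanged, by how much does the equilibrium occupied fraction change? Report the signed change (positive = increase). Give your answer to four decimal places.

Balance c(h−p*) = e gives e = 0.258×(0.845 − 0.43400) = 0.10604.
New p* = 0.845 − e/c = 0.845 − 0.18981/0.25800 = 0.10930.
Δp* = 0.10930 − 0.43400 = -0.32470.

-0.3247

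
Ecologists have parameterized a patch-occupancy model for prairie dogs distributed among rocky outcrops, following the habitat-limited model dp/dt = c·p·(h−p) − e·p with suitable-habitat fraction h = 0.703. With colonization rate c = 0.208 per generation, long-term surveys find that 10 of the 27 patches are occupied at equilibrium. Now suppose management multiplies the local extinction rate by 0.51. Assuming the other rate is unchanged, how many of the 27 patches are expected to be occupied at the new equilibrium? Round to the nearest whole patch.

Observed p* = 10/27 = 0.37037.
Balance c(h−p*) = e gives e = 0.208×(0.703 − 0.37037) = 0.06919.
New p* = 0.703 − e/c = 0.703 − 0.03529/0.20800 = 0.53334.
Expected occupied = 27 × 0.53334 = 14.40 ≈ 14.

14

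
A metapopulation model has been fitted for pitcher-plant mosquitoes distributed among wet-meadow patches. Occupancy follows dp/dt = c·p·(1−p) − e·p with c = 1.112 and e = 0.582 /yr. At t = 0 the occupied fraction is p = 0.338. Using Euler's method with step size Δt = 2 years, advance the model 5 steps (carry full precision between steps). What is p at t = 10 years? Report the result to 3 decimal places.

0.477

Update rule: p ← p + [c·p·(1−p) − e·p]·Δt with Δt = 2.
p: 0.33800 → 0.44220  (Δp = +0.10420)
p: 0.44220 → 0.47605  (Δp = +0.03385)
p: 0.47605 → 0.47665  (Δp = +0.00060)
p: 0.47665 → 0.47662  (Δp = -0.00004)
p: 0.47662 → 0.47662  (Δp = +0.00000)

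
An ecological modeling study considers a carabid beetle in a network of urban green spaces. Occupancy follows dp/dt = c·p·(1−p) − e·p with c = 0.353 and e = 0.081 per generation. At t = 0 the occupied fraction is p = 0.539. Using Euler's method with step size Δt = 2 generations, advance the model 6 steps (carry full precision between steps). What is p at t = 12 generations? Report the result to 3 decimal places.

Update rule: p ← p + [c·p·(1−p) − e·p]·Δt with Δt = 2.
t = 2: p = 0.53900 + (+0.08811) = 0.62711
t = 4: p = 0.62711 + (+0.06350) = 0.69061
t = 6: p = 0.69061 + (+0.03897) = 0.72958
t = 8: p = 0.72958 + (+0.02110) = 0.75068
t = 10: p = 0.75068 + (+0.01053) = 0.76120
t = 12: p = 0.76120 + (+0.00502) = 0.76622

0.766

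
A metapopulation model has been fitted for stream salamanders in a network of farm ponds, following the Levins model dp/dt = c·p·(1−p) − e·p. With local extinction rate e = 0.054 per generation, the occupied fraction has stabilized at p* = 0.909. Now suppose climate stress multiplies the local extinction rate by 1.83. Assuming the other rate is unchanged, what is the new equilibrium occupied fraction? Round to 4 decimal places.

Balance c(1−p*) = e gives c = e/(1 − 0.90900) = 0.054/0.09100 = 0.59341.
New p* = 1 − e/c = 1 − 0.09882/0.59341 = 0.83347.

0.8335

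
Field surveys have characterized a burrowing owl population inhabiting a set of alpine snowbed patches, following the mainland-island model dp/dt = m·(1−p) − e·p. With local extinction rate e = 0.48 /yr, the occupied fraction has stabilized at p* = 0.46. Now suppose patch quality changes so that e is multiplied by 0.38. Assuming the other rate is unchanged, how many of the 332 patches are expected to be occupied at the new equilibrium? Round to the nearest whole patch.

230

Balance m(1−p*) = e·p* gives m = e·p*/(1−p*) = 0.48×0.46000/0.54000 = 0.40889.
New p* = m/(m+e) = 0.40889/(0.40889+0.18240) = 0.69152.
Expected occupied = 332 × 0.69152 = 229.58 ≈ 230.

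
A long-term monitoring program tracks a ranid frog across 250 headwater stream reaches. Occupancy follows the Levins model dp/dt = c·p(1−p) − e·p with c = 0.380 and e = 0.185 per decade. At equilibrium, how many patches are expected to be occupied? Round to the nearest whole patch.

p* = 1 − e/c = 1 − 0.185/0.380 = 0.5132.
Expected occupied patches = N × p* = 250 × 0.5132 = 128.29 ≈ 128.

128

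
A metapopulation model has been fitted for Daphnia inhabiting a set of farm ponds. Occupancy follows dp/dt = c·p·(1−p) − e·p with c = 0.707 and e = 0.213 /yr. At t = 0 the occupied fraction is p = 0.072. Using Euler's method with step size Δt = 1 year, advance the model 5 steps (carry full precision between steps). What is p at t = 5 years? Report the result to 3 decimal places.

Update rule: p ← p + [c·p·(1−p) − e·p]·Δt with Δt = 1.
  1  |  dp/dt·Δt = +0.031903  |  p_1 = 0.103903
  2  |  dp/dt·Δt = +0.043695  |  p_2 = 0.147598
  3  |  dp/dt·Δt = +0.057511  |  p_3 = 0.205110
  4  |  dp/dt·Δt = +0.071581  |  p_4 = 0.276690
  5  |  dp/dt·Δt = +0.082559  |  p_5 = 0.359249

0.359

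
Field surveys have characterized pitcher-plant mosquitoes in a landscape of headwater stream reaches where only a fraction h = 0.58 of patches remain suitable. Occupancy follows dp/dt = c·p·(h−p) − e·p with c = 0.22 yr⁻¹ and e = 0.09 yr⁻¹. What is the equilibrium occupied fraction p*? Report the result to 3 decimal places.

Setting dp/dt = 0 and dividing by p* gives c·(h−p*) = e.
So p* = h − e/c = 0.58 − 0.09/0.22 = 0.58 − 0.4091 = 0.1709.

0.171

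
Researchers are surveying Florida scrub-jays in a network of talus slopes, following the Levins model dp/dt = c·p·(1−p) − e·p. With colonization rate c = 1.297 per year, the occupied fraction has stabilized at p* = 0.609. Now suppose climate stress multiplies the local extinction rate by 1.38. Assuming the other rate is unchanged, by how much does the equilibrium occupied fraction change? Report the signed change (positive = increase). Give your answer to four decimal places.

Balance c(1−p*) = e gives e = 1.297×(1 − 0.60900) = 0.50713.
New p* = 1 − e/c = 1 − 0.69984/1.29700 = 0.46042.
Δp* = 0.46042 − 0.60900 = -0.14858.

-0.1486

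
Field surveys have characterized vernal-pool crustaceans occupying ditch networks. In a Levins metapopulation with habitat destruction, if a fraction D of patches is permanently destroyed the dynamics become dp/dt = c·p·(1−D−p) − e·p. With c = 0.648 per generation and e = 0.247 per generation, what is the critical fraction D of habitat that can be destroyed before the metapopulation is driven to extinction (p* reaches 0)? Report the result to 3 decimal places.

The nontrivial equilibrium is p* = (1−D) − e/c; extinction occurs when this hits zero.
So D_crit = 1 − e/c = 1 − 0.247/0.648 = 1 − 0.3812 = 0.6188.
This equals the undisturbed p*, a classic result of Lande's extension.

0.619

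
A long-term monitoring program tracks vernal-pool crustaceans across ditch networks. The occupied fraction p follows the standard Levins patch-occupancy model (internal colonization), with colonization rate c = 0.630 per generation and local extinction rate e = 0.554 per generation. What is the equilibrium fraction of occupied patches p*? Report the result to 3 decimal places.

Setting dp/dt = 0 and dividing through by p* gives c·(1−p*) = e.
So p* = 1 − e/c = 1 − 0.554/0.630 = 1 − 0.8794 = 0.1206.

0.121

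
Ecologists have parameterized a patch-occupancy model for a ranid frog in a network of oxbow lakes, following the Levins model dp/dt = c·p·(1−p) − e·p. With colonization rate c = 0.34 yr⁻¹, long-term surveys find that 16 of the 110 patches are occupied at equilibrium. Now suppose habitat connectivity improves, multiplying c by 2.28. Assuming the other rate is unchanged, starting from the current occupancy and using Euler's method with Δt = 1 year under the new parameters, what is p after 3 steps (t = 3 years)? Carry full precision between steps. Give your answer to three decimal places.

Observed p* = 16/110 = 0.14545.
Balance c(1−p*) = e gives e = 0.34×(1 − 0.14545) = 0.29055.
Starting from p₀ = 0.14545; update p ← p + (dp/dt)·Δt with the new parameters.
p: 0.14545 → 0.19955  (Δp = +0.05409)
p: 0.19955 → 0.26539  (Δp = +0.06584)
p: 0.26539 → 0.33942  (Δp = +0.07402)

0.339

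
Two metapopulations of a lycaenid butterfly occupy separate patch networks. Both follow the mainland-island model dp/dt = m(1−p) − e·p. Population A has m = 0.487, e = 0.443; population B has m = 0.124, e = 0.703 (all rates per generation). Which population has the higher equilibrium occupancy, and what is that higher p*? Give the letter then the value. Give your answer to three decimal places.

A, 0.524

A: p*_A = m/(m+e) = 0.487/0.9300 = 0.5237.
B: p*_B = 0.124/0.8270 = 0.1499.
A is higher at 0.5237.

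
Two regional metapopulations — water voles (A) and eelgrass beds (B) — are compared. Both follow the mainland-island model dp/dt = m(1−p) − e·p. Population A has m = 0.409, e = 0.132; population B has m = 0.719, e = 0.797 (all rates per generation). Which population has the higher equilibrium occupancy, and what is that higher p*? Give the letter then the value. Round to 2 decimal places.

A, 0.76

A: p*_A = m/(m+e) = 0.409/0.5410 = 0.7560.
B: p*_B = 0.719/1.5160 = 0.4743.
A is higher at 0.7560.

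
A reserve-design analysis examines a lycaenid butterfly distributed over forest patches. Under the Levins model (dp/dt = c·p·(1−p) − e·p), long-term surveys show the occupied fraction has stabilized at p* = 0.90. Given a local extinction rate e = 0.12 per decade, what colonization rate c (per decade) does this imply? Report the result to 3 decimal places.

At equilibrium c(1−p*) = e, so c = e/(1−p*).
c = 0.12/(1 − 0.90) = 0.12/0.1000 = 1.2000.

1.200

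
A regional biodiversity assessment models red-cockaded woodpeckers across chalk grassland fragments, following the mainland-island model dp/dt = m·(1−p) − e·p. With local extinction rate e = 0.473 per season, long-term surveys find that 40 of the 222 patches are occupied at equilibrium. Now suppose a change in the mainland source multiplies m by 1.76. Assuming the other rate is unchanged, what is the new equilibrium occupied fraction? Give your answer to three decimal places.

0.279

Observed p* = 40/222 = 0.18018.
Balance m(1−p*) = e·p* gives m = e·p*/(1−p*) = 0.473×0.18018/0.81982 = 0.10396.
New p* = m/(m+e) = 0.18297/(0.18297+0.47300) = 0.27893.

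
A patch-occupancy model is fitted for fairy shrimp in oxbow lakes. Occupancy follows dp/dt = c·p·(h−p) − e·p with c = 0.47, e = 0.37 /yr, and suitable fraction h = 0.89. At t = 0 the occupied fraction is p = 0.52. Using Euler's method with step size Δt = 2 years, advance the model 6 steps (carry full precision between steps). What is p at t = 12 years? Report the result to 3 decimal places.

0.165

Update rule: p ← p + [c·p·(h−p) − e·p]·Δt with Δt = 2.
  1  |  dp/dt·Δt = -0.203944  |  p_1 = 0.316056
  2  |  dp/dt·Δt = -0.063367  |  p_2 = 0.252689
  3  |  dp/dt·Δt = -0.035611  |  p_3 = 0.217078
  4  |  dp/dt·Δt = -0.023326  |  p_4 = 0.193752
  5  |  dp/dt·Δt = -0.016571  |  p_5 = 0.177181
  6  |  dp/dt·Δt = -0.012394  |  p_6 = 0.164787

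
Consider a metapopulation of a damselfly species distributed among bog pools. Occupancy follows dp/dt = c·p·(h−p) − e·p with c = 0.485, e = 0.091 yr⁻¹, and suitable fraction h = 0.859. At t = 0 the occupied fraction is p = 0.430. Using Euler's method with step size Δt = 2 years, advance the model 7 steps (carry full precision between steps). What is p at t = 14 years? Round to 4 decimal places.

0.6709

Update rule: p ← p + [c·p·(h−p) − e·p]·Δt with Δt = 2.
step 1: Δp = +0.10068, p = 0.53068
step 2: Δp = +0.07242, p = 0.60310
step 3: Δp = +0.03994, p = 0.64304
step 4: Δp = +0.01767, p = 0.66071
step 5: Δp = +0.00683, p = 0.66754
step 6: Δp = +0.00248, p = 0.67002
step 7: Δp = +0.00088, p = 0.67090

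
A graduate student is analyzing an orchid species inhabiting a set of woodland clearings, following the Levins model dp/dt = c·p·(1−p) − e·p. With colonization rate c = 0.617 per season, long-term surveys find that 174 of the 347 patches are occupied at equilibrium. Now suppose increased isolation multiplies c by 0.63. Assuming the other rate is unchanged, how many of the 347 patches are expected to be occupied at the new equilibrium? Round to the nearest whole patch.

Observed p* = 174/347 = 0.50144.
Balance c(1−p*) = e gives e = 0.617×(1 − 0.50144) = 0.30761.
New p* = 1 − e/c = 1 − 0.30761/0.38871 = 0.20864.
Expected occupied = 347 × 0.20864 = 72.40 ≈ 72.

72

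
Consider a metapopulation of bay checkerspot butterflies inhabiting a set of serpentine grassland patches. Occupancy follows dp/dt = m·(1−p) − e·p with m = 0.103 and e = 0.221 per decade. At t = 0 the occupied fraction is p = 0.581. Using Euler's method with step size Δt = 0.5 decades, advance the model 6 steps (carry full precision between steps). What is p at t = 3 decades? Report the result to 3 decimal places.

0.409

Update rule: p ← p + [m·(1−p) − e·p]·Δt with Δt = 0.5.
t = 0.5: p = 0.58100 + (-0.04262) = 0.53838
t = 1: p = 0.53838 + (-0.03572) = 0.50266
t = 1.5: p = 0.50266 + (-0.02993) = 0.47273
t = 2: p = 0.47273 + (-0.02508) = 0.44765
t = 2.5: p = 0.44765 + (-0.02102) = 0.42663
t = 3: p = 0.42663 + (-0.01761) = 0.40901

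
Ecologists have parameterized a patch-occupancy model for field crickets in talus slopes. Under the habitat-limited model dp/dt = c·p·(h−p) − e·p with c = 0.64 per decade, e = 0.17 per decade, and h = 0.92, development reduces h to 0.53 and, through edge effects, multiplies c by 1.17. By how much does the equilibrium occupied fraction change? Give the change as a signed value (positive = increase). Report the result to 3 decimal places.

-0.351

Before: p* = h − e/c = 0.92 − 0.17/0.64 = 0.92 − 0.2656 = 0.6544.
After: c = 0.7488, e = 0.17, h = 0.53; p* = 0.53 − 0.17/0.7488 = 0.3030.
Δp* = 0.3030 − 0.6544 = -0.3514.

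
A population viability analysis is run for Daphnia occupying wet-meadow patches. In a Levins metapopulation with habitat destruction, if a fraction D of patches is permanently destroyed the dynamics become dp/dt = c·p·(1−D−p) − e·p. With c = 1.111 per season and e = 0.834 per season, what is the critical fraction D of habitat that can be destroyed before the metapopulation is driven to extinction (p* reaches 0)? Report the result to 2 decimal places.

The nontrivial equilibrium is p* = (1−D) − e/c; extinction occurs when this hits zero.
So D_crit = 1 − e/c = 1 − 0.834/1.111 = 1 − 0.7507 = 0.2493.
Note this equals the original equilibrium occupancy — the Levins extinction-debt result.

0.25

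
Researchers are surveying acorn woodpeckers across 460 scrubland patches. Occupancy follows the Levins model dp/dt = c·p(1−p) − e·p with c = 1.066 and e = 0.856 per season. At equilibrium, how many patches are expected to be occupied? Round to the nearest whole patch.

91

p* = 1 − e/c = 1 − 0.856/1.066 = 0.1970.
Expected occupied patches = N × p* = 460 × 0.1970 = 90.62 ≈ 91.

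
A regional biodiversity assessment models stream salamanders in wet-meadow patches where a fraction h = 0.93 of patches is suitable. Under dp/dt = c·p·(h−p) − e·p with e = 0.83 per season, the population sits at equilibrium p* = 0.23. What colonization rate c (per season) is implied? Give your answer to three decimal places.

At equilibrium c(h−p*) = e, so c = e/(h−p*).
c = 0.83/(0.93 − 0.23) = 0.83/0.7000 = 1.1857.

1.186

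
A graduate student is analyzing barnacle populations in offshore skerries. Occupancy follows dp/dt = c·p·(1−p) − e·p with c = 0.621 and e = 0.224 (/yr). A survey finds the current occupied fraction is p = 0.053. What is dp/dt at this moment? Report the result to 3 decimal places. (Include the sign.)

Colonization term: c·p·(1−p) = 0.621×0.053×0.9470 = 0.03117.
Extinction term: e·p = 0.01187.
dp/dt = 0.03117 − 0.01187 = 0.01930.

0.019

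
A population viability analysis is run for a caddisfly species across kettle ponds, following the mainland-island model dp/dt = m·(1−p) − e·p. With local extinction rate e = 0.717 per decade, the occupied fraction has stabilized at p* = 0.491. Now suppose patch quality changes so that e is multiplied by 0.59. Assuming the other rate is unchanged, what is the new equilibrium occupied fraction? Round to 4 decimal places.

Balance m(1−p*) = e·p* gives m = e·p*/(1−p*) = 0.717×0.49100/0.50900 = 0.69164.
New p* = m/(m+e) = 0.69164/(0.69164+0.42303) = 0.62049.

0.6205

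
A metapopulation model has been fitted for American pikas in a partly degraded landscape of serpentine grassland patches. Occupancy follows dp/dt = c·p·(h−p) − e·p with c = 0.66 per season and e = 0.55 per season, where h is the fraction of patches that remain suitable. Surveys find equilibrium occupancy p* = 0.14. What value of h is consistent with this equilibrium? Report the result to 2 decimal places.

At equilibrium c(h−p*) = e, so h = p* + e/c.
h = 0.14 + 0.55/0.66 = 0.14 + 0.8333 = 0.9733.

0.97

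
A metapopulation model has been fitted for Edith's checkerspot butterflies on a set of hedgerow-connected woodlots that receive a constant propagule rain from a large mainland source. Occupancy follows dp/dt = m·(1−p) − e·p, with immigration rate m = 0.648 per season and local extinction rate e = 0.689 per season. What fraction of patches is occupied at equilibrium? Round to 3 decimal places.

0.485

Setting dp/dt = 0: m − m·p* = e·p*, so m = (m+e)·p*.
p* = m/(m+e) = 0.648/(0.648+0.689) = 0.648/1.3370 = 0.4847.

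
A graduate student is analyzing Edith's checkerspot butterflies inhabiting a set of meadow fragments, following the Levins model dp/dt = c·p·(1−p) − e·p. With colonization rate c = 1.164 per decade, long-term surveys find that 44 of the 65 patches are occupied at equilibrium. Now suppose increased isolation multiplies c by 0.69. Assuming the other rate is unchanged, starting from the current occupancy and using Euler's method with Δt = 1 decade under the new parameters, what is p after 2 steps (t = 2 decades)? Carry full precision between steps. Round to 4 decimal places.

0.5662

Observed p* = 44/65 = 0.67692.
Balance c(1−p*) = e gives e = 1.164×(1 − 0.67692) = 0.37606.
Starting from p₀ = 0.67692; update p ← p + (dp/dt)·Δt with the new parameters.
p: 0.67692 → 0.59801  (Δp = -0.07892)
p: 0.59801 → 0.56620  (Δp = -0.03181)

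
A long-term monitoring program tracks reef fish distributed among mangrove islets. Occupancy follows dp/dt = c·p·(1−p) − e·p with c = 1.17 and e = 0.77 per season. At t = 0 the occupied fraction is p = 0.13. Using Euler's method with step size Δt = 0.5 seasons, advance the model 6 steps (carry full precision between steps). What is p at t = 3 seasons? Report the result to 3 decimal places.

0.230

Update rule: p ← p + [c·p·(1−p) − e·p]·Δt with Δt = 0.5.
step 1: Δp = +0.01611, p = 0.14611
step 2: Δp = +0.01673, p = 0.16285
step 3: Δp = +0.01706, p = 0.17990
step 4: Δp = +0.01705, p = 0.19695
step 5: Δp = +0.01670, p = 0.21365
step 6: Δp = +0.01603, p = 0.22967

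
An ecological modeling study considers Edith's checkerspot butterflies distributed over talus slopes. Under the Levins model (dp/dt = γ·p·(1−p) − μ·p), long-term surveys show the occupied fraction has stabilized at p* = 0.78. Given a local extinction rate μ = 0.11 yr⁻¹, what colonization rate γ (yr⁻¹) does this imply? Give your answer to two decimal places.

At equilibrium γ(1−p*) = μ, so γ = μ/(1−p*).
γ = 0.11/(1 − 0.78) = 0.11/0.2200 = 0.5000.

0.50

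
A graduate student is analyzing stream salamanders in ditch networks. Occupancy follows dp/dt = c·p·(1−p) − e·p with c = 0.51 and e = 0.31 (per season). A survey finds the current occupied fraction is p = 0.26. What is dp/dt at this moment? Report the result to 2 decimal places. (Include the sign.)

0.02

Colonization term: c·p·(1−p) = 0.51×0.26×0.7400 = 0.09812.
Extinction term: e·p = 0.08060.
dp/dt = 0.09812 − 0.08060 = 0.01752.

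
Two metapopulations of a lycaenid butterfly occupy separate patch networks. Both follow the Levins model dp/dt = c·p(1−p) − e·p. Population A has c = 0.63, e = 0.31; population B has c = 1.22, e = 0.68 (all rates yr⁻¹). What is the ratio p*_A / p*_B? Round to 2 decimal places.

1.15

A: p*_A = 1 − 0.31/0.63 = 0.5079.
B: p*_B = 1 − 0.68/1.22 = 0.4426.
p*_A / p*_B = 0.5079/0.4426 = 1.1476.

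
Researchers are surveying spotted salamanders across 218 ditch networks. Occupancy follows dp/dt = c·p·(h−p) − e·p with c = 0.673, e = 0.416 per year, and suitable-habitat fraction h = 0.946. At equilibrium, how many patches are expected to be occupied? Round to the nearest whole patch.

71

p* = h − e/c = 0.946 − 0.6181 = 0.3279.
Expected occupied patches = N × p* = 218 × 0.3279 = 71.48 ≈ 71.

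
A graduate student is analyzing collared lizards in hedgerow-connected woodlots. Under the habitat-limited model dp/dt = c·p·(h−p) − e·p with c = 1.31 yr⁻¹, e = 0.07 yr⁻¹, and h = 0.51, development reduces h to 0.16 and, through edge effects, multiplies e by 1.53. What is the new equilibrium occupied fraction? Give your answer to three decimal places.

0.078

Before: p* = h − e/c = 0.51 − 0.07/1.31 = 0.51 − 0.0534 = 0.4566.
After: c = 1.31, e = 0.1071, h = 0.16; p* = 0.16 − 0.1071/1.31 = 0.0782.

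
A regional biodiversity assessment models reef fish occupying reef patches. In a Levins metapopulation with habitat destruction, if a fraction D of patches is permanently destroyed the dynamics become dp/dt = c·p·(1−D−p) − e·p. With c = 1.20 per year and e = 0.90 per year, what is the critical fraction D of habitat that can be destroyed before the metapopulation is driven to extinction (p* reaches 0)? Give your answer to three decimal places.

0.250

The nontrivial equilibrium is p* = (1−D) − e/c; extinction occurs when this hits zero.
So D_crit = 1 − e/c = 1 − 0.90/1.20 = 1 − 0.7500 = 0.2500.
This equals the undisturbed p*, a classic result of Lande's extension.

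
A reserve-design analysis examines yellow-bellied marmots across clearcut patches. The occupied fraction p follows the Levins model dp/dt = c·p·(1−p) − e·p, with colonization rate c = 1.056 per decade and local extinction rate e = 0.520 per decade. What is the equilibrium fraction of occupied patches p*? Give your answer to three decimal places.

0.508

Setting dp/dt = 0 and dividing through by p* gives c·(1−p*) = e.
So p* = 1 − e/c = 1 − 0.520/1.056 = 1 − 0.4924 = 0.5076.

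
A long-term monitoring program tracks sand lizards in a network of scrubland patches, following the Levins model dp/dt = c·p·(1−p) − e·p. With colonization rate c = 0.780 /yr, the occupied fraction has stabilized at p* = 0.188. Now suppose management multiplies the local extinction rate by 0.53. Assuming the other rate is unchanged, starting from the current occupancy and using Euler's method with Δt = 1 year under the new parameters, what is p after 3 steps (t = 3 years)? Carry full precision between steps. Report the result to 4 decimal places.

0.3689

Balance c(1−p*) = e gives e = 0.780×(1 − 0.18800) = 0.63336.
Starting from p₀ = 0.18800; update p ← p + (dp/dt)·Δt with the new parameters.
p: 0.18800 → 0.24396  (Δp = +0.05596)
p: 0.24396 → 0.30594  (Δp = +0.06197)
p: 0.30594 → 0.36886  (Δp = +0.06293)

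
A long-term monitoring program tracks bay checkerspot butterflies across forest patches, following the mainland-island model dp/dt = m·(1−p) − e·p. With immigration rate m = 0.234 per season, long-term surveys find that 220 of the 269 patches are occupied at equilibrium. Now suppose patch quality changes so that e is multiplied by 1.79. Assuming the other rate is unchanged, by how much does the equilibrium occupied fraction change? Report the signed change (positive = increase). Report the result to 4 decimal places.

-0.1029

Observed p* = 220/269 = 0.81784.
Balance m(1−p*) = e·p* gives e = m(1−p*)/p* = 0.234×0.18216/0.81784 = 0.05212.
New p* = m/(m+e) = 0.23400/(0.23400+0.09329) = 0.71496.
Δp* = 0.71496 − 0.81784 = -0.10288.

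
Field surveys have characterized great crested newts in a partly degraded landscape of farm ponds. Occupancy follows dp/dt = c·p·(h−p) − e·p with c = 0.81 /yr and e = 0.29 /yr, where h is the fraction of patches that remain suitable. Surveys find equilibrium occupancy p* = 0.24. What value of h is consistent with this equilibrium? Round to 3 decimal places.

At equilibrium c(h−p*) = e, so h = p* + e/c.
h = 0.24 + 0.29/0.81 = 0.24 + 0.3580 = 0.5980.

0.598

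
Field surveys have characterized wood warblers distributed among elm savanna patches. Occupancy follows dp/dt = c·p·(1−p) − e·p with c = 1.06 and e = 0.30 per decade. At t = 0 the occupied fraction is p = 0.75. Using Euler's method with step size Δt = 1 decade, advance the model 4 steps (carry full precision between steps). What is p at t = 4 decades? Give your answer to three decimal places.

0.717

Update rule: p ← p + [c·p·(1−p) − e·p]·Δt with Δt = 1.
step 1: Δp = -0.02625, p = 0.72375
step 2: Δp = -0.00519, p = 0.71856
step 3: Δp = -0.00120, p = 0.71736
step 4: Δp = -0.00029, p = 0.71707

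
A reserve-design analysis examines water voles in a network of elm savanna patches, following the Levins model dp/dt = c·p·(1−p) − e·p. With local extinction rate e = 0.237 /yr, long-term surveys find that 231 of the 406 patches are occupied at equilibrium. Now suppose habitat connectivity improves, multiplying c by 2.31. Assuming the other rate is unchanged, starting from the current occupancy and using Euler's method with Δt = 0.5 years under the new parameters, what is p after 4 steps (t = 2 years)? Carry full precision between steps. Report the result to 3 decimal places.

Observed p* = 231/406 = 0.56897.
Balance c(1−p*) = e gives c = e/(1 − 0.56897) = 0.237/0.43103 = 0.54984.
Starting from p₀ = 0.56897; update p ← p + (dp/dt)·Δt with the new parameters.
p: 0.56897 → 0.65729  (Δp = +0.08832)
p: 0.65729 → 0.72246  (Δp = +0.06517)
p: 0.72246 → 0.76418  (Δp = +0.04173)
p: 0.76418 → 0.78807  (Δp = +0.02389)

0.788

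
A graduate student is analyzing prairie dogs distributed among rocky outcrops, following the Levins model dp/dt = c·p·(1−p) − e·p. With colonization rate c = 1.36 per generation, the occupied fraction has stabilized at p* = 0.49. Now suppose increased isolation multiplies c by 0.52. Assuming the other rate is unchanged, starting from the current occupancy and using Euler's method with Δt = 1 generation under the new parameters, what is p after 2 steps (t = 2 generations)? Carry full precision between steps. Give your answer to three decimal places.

Balance c(1−p*) = e gives e = 1.36×(1 − 0.49000) = 0.69360.
Starting from p₀ = 0.49000; update p ← p + (dp/dt)·Δt with the new parameters.
  1  |  dp/dt·Δt = -0.163135  |  p_1 = 0.326865
  2  |  dp/dt·Δt = -0.071113  |  p_2 = 0.255753

0.256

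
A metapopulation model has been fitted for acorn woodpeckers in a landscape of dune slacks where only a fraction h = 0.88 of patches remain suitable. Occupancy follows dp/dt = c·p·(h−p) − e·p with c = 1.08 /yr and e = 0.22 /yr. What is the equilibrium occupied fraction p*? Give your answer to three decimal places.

0.676

Setting dp/dt = 0 and dividing by p* gives c·(h−p*) = e.
So p* = h − e/c = 0.88 − 0.22/1.08 = 0.88 − 0.2037 = 0.6763.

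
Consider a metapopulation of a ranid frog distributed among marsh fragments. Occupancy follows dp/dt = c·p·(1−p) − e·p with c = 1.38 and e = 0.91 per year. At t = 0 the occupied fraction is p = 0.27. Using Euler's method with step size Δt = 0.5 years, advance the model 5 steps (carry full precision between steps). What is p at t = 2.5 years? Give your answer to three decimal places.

0.318

Update rule: p ← p + [c·p·(1−p) − e·p]·Δt with Δt = 0.5.
t = 0.5: p = 0.27000 + (+0.01315) = 0.28315
t = 1: p = 0.28315 + (+0.01122) = 0.29437
t = 1.5: p = 0.29437 + (+0.00939) = 0.30376
t = 2: p = 0.30376 + (+0.00772) = 0.31147
t = 2.5: p = 0.31147 + (+0.00626) = 0.31773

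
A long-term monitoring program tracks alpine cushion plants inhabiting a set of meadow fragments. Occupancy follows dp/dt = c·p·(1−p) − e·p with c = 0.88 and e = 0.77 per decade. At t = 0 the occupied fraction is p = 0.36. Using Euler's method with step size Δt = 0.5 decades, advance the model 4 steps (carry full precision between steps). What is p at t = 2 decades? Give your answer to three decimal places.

0.255

Update rule: p ← p + [c·p·(1−p) − e·p]·Δt with Δt = 0.5.
  1  |  dp/dt·Δt = -0.037224  |  p_1 = 0.322776
  2  |  dp/dt·Δt = -0.028088  |  p_2 = 0.294688
  3  |  dp/dt·Δt = -0.022002  |  p_3 = 0.272685
  4  |  dp/dt·Δt = -0.017720  |  p_4 = 0.254966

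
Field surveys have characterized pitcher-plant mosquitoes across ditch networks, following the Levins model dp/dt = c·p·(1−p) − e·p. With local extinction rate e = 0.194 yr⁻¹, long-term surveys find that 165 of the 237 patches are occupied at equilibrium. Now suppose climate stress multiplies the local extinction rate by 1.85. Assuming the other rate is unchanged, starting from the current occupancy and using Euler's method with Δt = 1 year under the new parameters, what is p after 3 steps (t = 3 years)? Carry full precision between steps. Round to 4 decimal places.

0.4977

Observed p* = 165/237 = 0.69620.
Balance c(1−p*) = e gives c = e/(1 − 0.69620) = 0.194/0.30380 = 0.63858.
Starting from p₀ = 0.69620; update p ← p + (dp/dt)·Δt with the new parameters.
p: 0.69620 → 0.58140  (Δp = -0.11480)
p: 0.58140 → 0.52815  (Δp = -0.05325)
p: 0.52815 → 0.49774  (Δp = -0.03041)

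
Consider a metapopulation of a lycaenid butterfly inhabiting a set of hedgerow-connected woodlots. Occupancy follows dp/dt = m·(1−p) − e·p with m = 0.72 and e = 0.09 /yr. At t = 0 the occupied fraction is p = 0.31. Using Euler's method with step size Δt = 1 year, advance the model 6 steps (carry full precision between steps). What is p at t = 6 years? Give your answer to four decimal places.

Update rule: p ← p + [m·(1−p) − e·p]·Δt with Δt = 1.
t = 1: p = 0.31000 + (+0.46890) = 0.77890
t = 2: p = 0.77890 + (+0.08909) = 0.86799
t = 3: p = 0.86799 + (+0.01693) = 0.88492
t = 4: p = 0.88492 + (+0.00322) = 0.88813
t = 5: p = 0.88813 + (+0.00061) = 0.88875
t = 6: p = 0.88875 + (+0.00012) = 0.88886

0.8889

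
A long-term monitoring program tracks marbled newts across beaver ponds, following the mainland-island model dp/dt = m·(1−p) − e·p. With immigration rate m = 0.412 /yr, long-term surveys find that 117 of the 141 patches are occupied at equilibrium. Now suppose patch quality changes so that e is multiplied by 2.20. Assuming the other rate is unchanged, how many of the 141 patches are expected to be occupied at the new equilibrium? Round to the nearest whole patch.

Observed p* = 117/141 = 0.82979.
Balance m(1−p*) = e·p* gives e = m(1−p*)/p* = 0.412×0.17021/0.82979 = 0.08451.
New p* = m/(m+e) = 0.41200/(0.41200+0.18592) = 0.68906.
Expected occupied = 141 × 0.68906 = 97.16 ≈ 97.

97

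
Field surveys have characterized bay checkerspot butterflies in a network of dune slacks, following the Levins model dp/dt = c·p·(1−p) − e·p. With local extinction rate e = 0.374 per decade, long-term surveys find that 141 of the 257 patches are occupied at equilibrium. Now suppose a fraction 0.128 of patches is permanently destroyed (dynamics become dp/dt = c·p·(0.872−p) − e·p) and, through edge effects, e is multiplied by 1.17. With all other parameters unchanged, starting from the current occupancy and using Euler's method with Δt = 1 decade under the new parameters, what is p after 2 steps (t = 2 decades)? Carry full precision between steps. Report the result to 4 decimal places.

0.4134

Observed p* = 141/257 = 0.54864.
Balance c(1−p*) = e gives c = e/(1 − 0.54864) = 0.374/0.45136 = 0.82860.
Starting from p₀ = 0.54864; update p ← p + (dp/dt)·Δt with the new parameters.
p: 0.54864 → 0.45557  (Δp = -0.09307)
p: 0.45557 → 0.41342  (Δp = -0.04215)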